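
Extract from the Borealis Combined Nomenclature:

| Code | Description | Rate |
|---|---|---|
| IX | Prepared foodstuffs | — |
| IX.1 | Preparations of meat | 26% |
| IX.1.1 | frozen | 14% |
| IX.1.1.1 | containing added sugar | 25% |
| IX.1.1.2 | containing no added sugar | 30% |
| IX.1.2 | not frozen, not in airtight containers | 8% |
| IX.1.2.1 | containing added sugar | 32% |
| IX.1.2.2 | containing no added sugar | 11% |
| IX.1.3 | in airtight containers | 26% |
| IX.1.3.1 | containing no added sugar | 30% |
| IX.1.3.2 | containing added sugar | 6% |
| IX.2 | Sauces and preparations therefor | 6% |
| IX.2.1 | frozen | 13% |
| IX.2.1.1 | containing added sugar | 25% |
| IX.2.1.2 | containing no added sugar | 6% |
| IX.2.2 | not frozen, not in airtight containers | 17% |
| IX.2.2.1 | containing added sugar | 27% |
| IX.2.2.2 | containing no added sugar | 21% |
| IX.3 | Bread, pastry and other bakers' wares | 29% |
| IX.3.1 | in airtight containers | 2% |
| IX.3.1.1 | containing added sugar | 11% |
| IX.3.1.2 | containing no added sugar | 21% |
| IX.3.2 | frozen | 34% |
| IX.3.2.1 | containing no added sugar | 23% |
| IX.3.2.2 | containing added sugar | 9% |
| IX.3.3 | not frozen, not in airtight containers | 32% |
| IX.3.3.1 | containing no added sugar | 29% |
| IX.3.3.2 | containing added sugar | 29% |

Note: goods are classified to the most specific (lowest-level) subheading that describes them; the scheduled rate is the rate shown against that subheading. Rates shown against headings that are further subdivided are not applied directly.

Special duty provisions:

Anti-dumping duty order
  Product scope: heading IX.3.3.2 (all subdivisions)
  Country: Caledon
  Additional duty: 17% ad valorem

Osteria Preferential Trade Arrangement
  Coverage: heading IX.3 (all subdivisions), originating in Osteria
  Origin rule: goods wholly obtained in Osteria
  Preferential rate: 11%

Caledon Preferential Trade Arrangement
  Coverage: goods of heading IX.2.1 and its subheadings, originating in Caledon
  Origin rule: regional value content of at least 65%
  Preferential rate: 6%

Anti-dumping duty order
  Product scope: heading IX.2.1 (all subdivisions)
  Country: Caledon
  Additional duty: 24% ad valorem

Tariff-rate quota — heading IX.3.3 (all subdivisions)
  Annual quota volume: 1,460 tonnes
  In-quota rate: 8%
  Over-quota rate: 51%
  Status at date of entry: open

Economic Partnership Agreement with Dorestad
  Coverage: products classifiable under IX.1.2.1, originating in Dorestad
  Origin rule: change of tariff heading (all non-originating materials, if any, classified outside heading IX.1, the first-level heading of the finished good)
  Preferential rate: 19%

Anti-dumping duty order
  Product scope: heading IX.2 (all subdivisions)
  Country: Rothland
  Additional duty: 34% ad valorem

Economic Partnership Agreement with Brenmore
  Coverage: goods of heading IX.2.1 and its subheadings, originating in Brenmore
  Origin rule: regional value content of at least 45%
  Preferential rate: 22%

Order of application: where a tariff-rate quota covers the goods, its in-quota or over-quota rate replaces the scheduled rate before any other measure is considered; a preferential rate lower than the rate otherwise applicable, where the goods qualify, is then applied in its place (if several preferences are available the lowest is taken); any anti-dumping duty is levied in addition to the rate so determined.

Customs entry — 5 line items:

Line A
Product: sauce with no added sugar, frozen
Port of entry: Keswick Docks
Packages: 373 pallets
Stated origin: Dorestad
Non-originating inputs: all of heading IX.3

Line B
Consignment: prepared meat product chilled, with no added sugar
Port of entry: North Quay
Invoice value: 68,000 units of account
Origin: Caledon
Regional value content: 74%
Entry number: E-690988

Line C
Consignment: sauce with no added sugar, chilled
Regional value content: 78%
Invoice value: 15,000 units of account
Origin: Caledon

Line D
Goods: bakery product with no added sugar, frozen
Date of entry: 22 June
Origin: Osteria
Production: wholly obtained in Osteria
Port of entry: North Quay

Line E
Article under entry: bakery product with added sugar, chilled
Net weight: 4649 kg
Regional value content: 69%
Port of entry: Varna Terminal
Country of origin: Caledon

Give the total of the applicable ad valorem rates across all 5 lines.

74%

Line A: sauce → IX.2; frozen → IX.2.1; with no added sugar → IX.2.1.2. Scheduled 6%. Dorestad agreement on IX.1.2.1: IX.2.1.2 not covered. → 6%.
Line B: prepared meat product → IX.1; chilled → IX.1.2; with no added sugar → IX.1.2.2. Scheduled 11%. Caledon agreement on IX.2.1: IX.1.2.2 not covered. → 11%.
Line C: sauce → IX.2; chilled → IX.2.2; with no added sugar → IX.2.2.2. Scheduled 21%. Caledon agreement on IX.2.1: IX.2.2.2 not covered. → 21%.
Line D: bakery product → IX.3; frozen → IX.3.2; with no added sugar → IX.3.2.1. Scheduled 23%. Osteria agreement on IX.3: wholly obtained → 11% available; preferential 11%. → 11%.
Line E: bakery product → IX.3; chilled → IX.3.3; with added sugar → IX.3.3.2. Scheduled 29%. quota on IX.3.3 open → in-quota 8%; Caledon agreement on IX.2.1: IX.3.3.2 not covered; anti-dumping (Caledon, IX.3.3.2): +17%; total 8% + 17% = 25%. → 25%.
Sum: 6% + 11% + 21% + 11% + 25% = 74%.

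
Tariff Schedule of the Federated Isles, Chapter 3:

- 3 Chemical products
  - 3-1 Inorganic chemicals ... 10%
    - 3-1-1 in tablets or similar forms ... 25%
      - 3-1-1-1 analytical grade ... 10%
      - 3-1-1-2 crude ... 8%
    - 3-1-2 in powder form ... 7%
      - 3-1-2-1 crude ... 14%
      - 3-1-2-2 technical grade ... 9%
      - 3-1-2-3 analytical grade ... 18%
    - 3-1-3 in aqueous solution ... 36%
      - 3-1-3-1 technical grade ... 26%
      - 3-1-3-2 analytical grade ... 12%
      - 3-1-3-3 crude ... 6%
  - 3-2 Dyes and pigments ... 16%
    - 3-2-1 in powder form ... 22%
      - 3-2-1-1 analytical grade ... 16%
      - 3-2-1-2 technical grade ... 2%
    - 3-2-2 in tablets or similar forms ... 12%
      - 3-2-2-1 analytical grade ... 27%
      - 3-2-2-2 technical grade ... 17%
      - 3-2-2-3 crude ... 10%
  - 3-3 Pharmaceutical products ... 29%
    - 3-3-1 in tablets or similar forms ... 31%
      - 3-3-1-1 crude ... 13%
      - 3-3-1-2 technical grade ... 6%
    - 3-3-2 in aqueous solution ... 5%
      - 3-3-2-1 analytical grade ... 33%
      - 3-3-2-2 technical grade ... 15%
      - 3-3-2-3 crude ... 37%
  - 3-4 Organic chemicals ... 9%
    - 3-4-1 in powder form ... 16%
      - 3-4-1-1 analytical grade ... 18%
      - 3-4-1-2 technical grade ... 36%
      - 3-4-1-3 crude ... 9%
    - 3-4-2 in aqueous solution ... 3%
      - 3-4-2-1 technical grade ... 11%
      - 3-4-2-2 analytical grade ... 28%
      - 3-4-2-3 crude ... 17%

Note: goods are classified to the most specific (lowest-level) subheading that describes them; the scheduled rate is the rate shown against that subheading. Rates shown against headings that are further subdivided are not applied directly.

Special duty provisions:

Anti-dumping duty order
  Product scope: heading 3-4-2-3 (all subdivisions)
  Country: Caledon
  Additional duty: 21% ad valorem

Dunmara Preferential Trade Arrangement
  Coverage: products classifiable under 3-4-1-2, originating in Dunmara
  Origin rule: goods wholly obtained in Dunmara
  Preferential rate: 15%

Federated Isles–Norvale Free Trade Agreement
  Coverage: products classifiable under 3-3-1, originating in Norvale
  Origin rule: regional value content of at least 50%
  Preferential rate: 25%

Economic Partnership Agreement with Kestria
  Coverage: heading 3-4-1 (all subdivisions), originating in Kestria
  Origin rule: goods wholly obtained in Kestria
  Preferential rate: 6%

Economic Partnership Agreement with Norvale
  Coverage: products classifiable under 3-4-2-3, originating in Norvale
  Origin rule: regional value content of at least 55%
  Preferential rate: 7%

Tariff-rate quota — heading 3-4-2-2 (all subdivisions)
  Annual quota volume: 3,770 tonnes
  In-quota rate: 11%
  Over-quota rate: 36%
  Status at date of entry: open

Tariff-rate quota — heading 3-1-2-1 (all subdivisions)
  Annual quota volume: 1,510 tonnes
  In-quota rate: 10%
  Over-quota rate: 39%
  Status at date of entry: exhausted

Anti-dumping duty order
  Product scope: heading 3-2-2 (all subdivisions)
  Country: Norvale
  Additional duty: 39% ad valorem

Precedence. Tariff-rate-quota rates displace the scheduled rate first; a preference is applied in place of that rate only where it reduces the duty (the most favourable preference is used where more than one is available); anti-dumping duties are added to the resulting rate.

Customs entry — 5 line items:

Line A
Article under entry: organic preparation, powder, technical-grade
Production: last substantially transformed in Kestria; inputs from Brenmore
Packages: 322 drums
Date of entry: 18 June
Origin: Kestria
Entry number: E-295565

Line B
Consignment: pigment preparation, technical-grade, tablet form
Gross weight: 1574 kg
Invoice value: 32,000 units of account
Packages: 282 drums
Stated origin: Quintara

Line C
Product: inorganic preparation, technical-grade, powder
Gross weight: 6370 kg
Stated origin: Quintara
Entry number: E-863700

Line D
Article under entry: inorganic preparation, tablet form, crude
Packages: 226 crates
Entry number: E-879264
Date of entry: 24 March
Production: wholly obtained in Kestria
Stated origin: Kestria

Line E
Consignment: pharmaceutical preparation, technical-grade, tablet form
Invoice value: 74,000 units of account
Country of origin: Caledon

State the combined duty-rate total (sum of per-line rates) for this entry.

76%

Line A: organic → 3-4; powder → 3-4-1; technical-grade → 3-4-1-2. Scheduled 36%. Kestria agreement on 3-4-1: not wholly obtained. → 36%.
Line B: pigment → 3-2; tablet form → 3-2-2; technical-grade → 3-2-2-2. Scheduled 17%. No special measure applies. → 17%.
Line C: inorganic → 3-1; powder → 3-1-2; technical-grade → 3-1-2-2. Scheduled 9%. No special measure applies. → 9%.
Line D: inorganic → 3-1; tablet form → 3-1-1; crude → 3-1-1-2. Scheduled 8%. Kestria agreement on 3-4-1: 3-1-1-2 not covered. → 8%.
Line E: pharmaceutical → 3-3; tablet form → 3-3-1; technical-grade → 3-3-1-2. Scheduled 6%. No special measure applies. → 6%.
Sum: 36% + 17% + 9% + 8% + 6% = 76%.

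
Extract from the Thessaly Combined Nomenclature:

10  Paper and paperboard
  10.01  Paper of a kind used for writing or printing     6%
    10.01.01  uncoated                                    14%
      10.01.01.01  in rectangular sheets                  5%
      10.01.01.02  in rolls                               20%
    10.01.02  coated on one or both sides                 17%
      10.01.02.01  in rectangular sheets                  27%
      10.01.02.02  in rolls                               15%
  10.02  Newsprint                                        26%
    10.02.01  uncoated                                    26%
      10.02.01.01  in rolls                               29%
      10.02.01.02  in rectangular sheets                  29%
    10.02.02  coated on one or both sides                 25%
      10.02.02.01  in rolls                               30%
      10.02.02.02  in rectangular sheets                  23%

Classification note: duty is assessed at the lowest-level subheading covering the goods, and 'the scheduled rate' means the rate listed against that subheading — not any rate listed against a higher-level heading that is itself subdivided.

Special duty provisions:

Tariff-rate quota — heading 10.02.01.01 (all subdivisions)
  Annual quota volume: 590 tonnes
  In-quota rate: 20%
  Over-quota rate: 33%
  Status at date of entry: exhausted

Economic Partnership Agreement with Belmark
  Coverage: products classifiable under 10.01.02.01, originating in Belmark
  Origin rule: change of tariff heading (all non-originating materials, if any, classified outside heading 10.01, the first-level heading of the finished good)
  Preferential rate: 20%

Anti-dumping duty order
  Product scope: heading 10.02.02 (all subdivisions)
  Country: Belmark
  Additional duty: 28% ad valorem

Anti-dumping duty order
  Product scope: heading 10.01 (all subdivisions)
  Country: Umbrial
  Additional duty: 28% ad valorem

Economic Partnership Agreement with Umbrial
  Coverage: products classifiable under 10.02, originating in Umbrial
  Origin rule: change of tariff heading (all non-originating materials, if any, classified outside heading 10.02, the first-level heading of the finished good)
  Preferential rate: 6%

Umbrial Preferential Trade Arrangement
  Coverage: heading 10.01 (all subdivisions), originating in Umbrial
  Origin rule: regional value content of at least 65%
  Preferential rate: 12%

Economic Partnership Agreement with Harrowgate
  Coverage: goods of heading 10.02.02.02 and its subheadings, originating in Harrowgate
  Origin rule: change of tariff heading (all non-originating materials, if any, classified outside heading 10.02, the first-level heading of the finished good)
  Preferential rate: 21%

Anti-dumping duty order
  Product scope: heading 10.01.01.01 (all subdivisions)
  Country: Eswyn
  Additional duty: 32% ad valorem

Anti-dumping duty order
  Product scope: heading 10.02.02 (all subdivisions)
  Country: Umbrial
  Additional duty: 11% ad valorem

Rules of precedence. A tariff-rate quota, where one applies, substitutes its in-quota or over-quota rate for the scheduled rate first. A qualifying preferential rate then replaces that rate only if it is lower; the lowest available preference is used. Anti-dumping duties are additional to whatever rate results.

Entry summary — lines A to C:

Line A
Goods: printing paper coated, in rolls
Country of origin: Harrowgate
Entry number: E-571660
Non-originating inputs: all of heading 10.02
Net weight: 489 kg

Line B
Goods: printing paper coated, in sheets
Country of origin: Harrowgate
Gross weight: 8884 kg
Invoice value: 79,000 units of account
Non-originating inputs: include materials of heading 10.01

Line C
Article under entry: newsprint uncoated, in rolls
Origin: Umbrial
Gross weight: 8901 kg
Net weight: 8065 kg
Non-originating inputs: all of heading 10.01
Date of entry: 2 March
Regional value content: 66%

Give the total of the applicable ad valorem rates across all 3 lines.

Line A: printing paper → 10.01; coated → 10.01.02; in rolls → 10.01.02.02. Scheduled 15%. Harrowgate agreement on 10.02.02.02: 10.01.02.02 not covered. → 15%.
Line B: printing paper → 10.01; coated → 10.01.02; in sheets → 10.01.02.01. Scheduled 27%. Harrowgate agreement on 10.02.02.02: 10.01.02.01 not covered. → 27%.
Line C: newsprint → 10.02; uncoated → 10.02.01; in rolls → 10.02.01.01. Scheduled 29%. quota on 10.02.01.01 exhausted → over-quota 33%; Umbrial agreement on 10.02: CTH met → 6% available; Umbrial agreement on 10.01: 10.02.01.01 not covered; preferential 6%. → 6%.
Sum: 15% + 27% + 6% = 48%.

48%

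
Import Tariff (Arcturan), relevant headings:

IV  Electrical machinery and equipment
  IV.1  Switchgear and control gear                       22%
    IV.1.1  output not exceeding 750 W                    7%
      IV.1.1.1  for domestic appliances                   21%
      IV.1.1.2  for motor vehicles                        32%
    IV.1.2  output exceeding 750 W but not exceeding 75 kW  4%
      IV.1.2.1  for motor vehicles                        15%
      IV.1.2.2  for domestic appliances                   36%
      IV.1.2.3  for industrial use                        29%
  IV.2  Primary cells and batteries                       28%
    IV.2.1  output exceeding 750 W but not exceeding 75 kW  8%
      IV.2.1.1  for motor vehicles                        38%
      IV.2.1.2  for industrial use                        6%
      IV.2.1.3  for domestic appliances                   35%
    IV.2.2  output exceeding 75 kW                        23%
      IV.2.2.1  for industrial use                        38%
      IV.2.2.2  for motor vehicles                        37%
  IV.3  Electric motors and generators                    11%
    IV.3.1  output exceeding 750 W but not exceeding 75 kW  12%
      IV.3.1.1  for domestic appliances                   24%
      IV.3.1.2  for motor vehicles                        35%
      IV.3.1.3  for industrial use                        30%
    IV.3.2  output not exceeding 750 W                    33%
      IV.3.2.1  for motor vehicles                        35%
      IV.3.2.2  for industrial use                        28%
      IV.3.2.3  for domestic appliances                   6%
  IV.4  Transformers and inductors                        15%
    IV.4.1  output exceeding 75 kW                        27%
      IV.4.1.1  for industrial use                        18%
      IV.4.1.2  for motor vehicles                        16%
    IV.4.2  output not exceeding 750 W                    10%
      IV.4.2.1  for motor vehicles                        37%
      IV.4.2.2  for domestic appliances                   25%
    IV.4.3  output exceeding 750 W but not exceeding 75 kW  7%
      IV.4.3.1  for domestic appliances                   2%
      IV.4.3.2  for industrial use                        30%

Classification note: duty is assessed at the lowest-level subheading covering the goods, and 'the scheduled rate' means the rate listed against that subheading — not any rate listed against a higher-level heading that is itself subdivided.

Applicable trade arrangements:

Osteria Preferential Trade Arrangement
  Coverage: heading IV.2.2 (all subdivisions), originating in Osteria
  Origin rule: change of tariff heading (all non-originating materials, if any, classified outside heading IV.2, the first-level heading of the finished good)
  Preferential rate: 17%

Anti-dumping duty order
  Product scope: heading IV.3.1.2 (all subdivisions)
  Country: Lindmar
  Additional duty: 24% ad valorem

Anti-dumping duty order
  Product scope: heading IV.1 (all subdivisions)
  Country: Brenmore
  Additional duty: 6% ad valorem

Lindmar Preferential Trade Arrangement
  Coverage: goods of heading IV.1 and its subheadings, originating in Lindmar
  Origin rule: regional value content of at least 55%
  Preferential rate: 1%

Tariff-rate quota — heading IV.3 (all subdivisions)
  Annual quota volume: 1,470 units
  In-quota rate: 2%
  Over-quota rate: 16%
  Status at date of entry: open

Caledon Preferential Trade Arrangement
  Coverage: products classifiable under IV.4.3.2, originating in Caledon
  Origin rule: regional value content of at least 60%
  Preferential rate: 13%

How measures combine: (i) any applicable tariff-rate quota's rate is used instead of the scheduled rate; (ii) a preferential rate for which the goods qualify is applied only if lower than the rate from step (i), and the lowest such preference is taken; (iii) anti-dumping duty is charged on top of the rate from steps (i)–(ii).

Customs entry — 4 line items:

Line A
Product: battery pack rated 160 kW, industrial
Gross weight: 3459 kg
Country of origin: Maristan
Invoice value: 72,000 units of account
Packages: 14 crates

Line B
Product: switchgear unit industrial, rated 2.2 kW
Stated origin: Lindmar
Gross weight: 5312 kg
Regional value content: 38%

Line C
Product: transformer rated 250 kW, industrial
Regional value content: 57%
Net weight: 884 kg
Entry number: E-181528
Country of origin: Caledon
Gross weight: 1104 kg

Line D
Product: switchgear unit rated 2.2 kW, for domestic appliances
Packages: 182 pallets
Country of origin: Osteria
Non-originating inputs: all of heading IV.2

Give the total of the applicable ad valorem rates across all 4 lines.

Line A: battery pack → IV.2; rated 160 kW → IV.2.2; industrial → IV.2.2.1. Scheduled 38%. No special measure applies. → 38%.
Line B: switchgear unit → IV.1; rated 2.2 kW → IV.1.2; industrial → IV.1.2.3. Scheduled 29%. Lindmar agreement on IV.1: RVC < 55%. → 29%.
Line C: transformer → IV.4; rated 250 kW → IV.4.1; industrial → IV.4.1.1. Scheduled 18%. Caledon agreement on IV.4.3.2: IV.4.1.1 not covered. → 18%.
Line D: switchgear unit → IV.1; rated 2.2 kW → IV.1.2; for domestic appliances → IV.1.2.2. Scheduled 36%. Osteria agreement on IV.2.2: IV.1.2.2 not covered. → 36%.
Sum: 38% + 29% + 18% + 36% = 121%.

121%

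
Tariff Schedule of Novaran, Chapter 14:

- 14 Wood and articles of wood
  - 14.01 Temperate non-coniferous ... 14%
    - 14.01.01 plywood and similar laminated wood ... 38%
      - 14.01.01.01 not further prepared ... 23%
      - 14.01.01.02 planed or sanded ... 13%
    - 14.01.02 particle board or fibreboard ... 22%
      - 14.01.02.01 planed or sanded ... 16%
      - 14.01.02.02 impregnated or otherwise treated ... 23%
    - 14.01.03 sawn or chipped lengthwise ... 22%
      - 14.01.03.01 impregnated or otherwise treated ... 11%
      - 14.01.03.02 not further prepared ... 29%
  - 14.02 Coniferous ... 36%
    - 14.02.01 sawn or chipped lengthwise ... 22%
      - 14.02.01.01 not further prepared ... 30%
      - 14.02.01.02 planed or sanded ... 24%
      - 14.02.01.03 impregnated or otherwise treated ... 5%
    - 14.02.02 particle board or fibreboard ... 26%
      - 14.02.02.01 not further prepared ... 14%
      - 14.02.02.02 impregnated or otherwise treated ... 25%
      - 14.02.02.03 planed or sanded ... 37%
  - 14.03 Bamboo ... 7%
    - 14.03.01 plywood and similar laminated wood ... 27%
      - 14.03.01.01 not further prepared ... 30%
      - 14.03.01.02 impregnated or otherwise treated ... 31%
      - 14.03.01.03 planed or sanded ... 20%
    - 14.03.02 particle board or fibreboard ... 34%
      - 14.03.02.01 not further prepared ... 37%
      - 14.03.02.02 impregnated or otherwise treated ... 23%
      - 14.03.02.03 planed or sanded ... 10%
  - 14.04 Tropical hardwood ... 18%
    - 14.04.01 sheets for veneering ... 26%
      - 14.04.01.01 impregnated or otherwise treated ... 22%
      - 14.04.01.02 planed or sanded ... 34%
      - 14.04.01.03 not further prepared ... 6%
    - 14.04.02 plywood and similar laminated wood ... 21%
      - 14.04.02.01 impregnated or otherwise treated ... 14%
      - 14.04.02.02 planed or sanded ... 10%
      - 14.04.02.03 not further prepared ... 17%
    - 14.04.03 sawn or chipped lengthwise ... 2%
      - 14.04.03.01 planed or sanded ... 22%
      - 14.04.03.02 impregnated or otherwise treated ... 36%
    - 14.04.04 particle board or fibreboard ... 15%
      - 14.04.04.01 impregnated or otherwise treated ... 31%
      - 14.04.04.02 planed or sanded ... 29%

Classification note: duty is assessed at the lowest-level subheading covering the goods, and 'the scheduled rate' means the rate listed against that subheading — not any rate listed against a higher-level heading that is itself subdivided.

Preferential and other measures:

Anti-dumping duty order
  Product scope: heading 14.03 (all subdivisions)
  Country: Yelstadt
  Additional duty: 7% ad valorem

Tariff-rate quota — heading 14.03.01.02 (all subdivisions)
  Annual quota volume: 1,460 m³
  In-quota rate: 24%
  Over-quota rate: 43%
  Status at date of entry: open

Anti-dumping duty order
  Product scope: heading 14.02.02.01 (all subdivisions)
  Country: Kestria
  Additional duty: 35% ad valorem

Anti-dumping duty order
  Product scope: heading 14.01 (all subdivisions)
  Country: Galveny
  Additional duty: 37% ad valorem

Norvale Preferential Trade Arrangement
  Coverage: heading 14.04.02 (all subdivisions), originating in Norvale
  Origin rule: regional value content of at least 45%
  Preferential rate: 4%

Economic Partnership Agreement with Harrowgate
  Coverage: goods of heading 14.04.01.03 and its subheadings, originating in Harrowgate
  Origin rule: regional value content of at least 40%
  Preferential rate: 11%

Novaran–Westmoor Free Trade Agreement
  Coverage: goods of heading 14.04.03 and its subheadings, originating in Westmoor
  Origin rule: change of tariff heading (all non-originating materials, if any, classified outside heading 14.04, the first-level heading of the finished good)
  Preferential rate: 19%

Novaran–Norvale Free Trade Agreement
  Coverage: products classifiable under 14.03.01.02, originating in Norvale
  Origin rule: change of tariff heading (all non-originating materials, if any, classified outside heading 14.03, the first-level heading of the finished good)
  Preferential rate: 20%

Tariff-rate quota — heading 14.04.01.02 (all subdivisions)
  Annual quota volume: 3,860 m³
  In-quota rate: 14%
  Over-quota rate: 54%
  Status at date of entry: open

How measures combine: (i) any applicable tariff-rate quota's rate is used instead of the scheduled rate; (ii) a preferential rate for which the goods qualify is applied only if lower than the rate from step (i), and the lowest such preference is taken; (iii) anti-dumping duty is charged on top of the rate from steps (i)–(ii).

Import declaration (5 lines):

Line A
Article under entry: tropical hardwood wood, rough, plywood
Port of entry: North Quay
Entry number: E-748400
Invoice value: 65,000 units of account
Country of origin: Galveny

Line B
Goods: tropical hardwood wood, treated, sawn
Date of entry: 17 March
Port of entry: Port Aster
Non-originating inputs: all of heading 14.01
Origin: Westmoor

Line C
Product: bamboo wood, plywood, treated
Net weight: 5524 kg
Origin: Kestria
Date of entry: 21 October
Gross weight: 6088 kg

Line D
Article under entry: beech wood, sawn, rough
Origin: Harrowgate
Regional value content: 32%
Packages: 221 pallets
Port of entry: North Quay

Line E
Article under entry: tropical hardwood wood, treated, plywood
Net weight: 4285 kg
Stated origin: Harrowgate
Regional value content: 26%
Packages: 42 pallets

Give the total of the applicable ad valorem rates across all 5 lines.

Line A: tropical hardwood → 14.04; plywood → 14.04.02; rough → 14.04.02.03. Scheduled 17%. No special measure applies. → 17%.
Line B: tropical hardwood → 14.04; sawn → 14.04.03; treated → 14.04.03.02. Scheduled 36%. Westmoor agreement on 14.04.03: CTH met → 19% available; preferential 19%. → 19%.
Line C: bamboo → 14.03; plywood → 14.03.01; treated → 14.03.01.02. Scheduled 31%. quota on 14.03.01.02 open → in-quota 24%. → 24%.
Line D: beech → 14.01; sawn → 14.01.03; rough → 14.01.03.02. Scheduled 29%. Harrowgate agreement on 14.04.01.03: 14.01.03.02 not covered. → 29%.
Line E: tropical hardwood → 14.04; plywood → 14.04.02; treated → 14.04.02.01. Scheduled 14%. Harrowgate agreement on 14.04.01.03: 14.04.02.01 not covered. → 14%.
Sum: 17% + 19% + 24% + 29% + 14% = 103%.

103%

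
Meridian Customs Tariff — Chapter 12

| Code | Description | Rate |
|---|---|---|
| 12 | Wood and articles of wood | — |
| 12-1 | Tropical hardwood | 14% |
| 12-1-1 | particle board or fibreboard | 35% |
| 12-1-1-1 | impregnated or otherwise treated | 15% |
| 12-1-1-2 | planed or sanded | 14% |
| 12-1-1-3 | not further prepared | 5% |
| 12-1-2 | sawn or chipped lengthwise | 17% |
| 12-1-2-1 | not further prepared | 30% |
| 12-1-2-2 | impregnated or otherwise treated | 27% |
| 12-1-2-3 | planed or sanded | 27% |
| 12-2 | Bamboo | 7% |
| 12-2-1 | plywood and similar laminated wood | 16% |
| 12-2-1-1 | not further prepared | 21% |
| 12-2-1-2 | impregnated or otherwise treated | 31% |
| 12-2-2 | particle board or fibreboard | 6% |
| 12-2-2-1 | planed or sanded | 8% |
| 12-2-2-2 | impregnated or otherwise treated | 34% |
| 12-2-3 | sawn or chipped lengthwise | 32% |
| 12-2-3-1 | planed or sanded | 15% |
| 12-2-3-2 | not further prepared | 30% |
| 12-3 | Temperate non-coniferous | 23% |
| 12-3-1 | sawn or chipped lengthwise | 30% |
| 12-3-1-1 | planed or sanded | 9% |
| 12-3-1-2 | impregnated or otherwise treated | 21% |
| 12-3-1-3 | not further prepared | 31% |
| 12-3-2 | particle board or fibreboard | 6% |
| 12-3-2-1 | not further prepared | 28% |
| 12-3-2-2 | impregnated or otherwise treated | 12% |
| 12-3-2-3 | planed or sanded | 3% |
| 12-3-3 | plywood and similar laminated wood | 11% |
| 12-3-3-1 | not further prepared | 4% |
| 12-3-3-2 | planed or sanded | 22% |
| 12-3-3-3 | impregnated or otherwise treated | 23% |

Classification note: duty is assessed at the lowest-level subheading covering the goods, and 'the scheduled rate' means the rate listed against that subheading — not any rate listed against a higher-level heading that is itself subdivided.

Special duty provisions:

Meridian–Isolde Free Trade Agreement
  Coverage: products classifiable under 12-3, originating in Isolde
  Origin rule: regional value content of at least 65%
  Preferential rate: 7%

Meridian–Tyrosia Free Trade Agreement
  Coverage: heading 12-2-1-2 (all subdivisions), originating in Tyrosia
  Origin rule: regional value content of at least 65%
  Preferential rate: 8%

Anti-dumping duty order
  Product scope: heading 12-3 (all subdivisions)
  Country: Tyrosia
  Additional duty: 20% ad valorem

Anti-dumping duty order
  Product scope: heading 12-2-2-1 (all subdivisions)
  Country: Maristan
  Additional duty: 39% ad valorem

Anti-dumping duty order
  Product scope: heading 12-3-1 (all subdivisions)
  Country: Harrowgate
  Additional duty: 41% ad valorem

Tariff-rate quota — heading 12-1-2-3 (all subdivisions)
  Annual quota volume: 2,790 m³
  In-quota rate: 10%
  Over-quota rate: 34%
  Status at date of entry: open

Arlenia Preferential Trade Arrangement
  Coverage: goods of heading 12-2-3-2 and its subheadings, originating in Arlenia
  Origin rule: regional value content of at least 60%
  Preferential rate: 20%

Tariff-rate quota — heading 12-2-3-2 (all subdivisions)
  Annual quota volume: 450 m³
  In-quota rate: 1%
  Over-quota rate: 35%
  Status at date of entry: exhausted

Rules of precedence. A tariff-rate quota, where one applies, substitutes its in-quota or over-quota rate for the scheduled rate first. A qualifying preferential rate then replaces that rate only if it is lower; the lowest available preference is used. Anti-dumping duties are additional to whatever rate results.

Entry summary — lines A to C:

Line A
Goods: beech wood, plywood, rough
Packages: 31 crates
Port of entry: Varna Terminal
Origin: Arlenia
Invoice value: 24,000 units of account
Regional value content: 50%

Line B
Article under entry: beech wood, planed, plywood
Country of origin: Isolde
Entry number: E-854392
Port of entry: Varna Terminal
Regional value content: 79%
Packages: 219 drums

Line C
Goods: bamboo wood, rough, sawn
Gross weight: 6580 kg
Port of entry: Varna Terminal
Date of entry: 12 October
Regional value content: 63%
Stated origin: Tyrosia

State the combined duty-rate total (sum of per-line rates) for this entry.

46%

Line A: beech → 12-3; plywood → 12-3-3; rough → 12-3-3-1. Scheduled 4%. Arlenia agreement on 12-2-3-2: 12-3-3-1 not covered. → 4%.
Line B: beech → 12-3; plywood → 12-3-3; planed → 12-3-3-2. Scheduled 22%. Isolde agreement on 12-3: RVC ≥ 65% → 7% available; preferential 7%. → 7%.
Line C: bamboo → 12-2; sawn → 12-2-3; rough → 12-2-3-2. Scheduled 30%. quota on 12-2-3-2 exhausted → over-quota 35%; Tyrosia agreement on 12-2-1-2: 12-2-3-2 not covered. → 35%.
Sum: 4% + 7% + 35% = 46%.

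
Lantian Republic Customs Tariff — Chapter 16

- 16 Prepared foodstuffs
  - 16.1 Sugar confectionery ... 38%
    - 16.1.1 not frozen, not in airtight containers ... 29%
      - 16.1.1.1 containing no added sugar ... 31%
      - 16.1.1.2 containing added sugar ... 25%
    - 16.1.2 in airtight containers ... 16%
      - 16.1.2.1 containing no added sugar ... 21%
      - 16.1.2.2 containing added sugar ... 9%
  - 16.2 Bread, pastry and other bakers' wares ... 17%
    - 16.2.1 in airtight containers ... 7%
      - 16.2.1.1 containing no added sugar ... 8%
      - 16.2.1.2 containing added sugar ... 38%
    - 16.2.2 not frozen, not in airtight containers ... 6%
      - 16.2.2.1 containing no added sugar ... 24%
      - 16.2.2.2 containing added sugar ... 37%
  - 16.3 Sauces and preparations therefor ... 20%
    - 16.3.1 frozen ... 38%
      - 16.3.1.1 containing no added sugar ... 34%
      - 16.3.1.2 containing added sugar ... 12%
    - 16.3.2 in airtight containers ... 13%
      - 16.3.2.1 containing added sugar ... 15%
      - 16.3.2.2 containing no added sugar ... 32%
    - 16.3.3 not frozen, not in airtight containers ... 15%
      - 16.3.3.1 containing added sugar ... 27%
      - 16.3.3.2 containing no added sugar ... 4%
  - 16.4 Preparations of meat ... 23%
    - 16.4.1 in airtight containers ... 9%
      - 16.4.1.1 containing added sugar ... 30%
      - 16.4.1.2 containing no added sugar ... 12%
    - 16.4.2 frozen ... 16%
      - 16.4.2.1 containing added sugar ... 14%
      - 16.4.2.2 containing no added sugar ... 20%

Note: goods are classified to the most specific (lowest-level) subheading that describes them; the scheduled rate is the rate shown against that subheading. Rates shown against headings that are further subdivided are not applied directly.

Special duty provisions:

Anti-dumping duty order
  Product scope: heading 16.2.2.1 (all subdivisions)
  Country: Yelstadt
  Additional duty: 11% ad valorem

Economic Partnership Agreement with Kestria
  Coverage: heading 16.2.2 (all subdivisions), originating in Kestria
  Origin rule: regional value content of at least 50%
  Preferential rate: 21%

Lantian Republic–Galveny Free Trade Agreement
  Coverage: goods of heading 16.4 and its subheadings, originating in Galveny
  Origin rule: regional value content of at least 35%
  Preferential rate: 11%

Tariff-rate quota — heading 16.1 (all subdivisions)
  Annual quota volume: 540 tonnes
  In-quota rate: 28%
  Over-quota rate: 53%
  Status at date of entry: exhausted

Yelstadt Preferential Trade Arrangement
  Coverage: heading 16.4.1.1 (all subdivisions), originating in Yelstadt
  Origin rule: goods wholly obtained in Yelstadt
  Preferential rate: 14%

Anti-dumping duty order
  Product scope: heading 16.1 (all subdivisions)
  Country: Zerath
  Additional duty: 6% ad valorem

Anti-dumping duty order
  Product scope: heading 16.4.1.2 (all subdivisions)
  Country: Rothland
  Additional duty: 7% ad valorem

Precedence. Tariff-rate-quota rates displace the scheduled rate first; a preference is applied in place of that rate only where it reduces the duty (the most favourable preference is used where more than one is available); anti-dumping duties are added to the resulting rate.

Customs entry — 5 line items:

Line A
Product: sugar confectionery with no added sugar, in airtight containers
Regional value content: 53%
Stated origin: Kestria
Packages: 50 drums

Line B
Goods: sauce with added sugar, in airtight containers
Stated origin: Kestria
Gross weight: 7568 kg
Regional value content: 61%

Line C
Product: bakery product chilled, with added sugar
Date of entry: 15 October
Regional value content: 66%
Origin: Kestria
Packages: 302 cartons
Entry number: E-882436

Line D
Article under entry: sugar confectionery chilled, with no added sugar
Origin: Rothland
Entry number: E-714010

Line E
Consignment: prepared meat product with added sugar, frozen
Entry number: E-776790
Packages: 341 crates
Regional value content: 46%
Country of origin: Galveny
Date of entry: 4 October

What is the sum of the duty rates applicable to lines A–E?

153%

Line A: sugar confectionery → 16.1; in airtight containers → 16.1.2; with no added sugar → 16.1.2.1. Scheduled 21%. quota on 16.1 exhausted → over-quota 53%; Kestria agreement on 16.2.2: 16.1.2.1 not covered. → 53%.
Line B: sauce → 16.3; in airtight containers → 16.3.2; with added sugar → 16.3.2.1. Scheduled 15%. Kestria agreement on 16.2.2: 16.3.2.1 not covered. → 15%.
Line C: bakery product → 16.2; chilled → 16.2.2; with added sugar → 16.2.2.2. Scheduled 37%. Kestria agreement on 16.2.2: RVC ≥ 50% → 21% available; preferential 21%. → 21%.
Line D: sugar confectionery → 16.1; chilled → 16.1.1; with no added sugar → 16.1.1.1. Scheduled 31%. quota on 16.1 exhausted → over-quota 53%. → 53%.
Line E: prepared meat product → 16.4; frozen → 16.4.2; with added sugar → 16.4.2.1. Scheduled 14%. Galveny agreement on 16.4: RVC ≥ 35% → 11% available; preferential 11%. → 11%.
Sum: 53% + 15% + 21% + 53% + 11% = 153%.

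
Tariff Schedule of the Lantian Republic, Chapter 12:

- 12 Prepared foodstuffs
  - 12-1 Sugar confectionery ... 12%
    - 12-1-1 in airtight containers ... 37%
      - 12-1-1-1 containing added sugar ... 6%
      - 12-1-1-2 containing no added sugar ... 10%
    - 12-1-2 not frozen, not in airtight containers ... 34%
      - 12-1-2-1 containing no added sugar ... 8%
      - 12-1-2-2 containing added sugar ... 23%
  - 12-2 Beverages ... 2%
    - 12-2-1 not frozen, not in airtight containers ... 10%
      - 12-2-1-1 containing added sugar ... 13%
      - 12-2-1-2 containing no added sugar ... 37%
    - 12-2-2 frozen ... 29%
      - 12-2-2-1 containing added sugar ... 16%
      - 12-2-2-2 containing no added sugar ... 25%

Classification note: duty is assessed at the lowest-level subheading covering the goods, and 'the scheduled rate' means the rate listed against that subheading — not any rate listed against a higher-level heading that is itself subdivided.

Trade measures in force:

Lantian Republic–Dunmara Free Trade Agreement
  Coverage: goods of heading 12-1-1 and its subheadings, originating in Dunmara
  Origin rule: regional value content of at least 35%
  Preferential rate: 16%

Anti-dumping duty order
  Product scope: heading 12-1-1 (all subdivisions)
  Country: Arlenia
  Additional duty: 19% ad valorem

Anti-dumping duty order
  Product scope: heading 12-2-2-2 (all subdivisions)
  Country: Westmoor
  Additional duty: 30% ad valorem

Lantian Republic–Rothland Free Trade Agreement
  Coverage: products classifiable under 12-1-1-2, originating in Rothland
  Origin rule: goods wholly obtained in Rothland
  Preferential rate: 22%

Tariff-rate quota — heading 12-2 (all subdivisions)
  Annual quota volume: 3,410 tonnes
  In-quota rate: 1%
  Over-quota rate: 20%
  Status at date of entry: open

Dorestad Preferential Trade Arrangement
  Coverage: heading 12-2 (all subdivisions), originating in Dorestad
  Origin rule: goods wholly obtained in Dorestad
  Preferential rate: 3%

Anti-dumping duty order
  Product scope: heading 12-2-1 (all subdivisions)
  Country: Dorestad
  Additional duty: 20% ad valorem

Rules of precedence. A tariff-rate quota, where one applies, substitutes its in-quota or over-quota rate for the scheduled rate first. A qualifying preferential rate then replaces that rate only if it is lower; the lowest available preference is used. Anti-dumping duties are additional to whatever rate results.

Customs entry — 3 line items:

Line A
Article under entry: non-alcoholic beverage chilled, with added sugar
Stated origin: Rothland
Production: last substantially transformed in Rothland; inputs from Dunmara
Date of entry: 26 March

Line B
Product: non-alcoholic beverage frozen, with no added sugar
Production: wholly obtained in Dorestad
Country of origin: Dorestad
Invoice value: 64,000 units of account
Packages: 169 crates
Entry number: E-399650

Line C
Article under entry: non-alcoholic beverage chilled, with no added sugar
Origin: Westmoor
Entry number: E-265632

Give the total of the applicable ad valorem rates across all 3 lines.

3%

Line A: non-alcoholic beverage → 12-2; chilled → 12-2-1; with added sugar → 12-2-1-1. Scheduled 13%. quota on 12-2 open → in-quota 1%; Rothland agreement on 12-1-1-2: 12-2-1-1 not covered. → 1%.
Line B: non-alcoholic beverage → 12-2; frozen → 12-2-2; with no added sugar → 12-2-2-2. Scheduled 25%. quota on 12-2 open → in-quota 1%; Dorestad agreement on 12-2: wholly obtained → 3% available; preference 3% not lower than 1% → no reduction. → 1%.
Line C: non-alcoholic beverage → 12-2; chilled → 12-2-1; with no added sugar → 12-2-1-2. Scheduled 37%. quota on 12-2 open → in-quota 1%. → 1%.
Sum: 1% + 1% + 1% = 3%.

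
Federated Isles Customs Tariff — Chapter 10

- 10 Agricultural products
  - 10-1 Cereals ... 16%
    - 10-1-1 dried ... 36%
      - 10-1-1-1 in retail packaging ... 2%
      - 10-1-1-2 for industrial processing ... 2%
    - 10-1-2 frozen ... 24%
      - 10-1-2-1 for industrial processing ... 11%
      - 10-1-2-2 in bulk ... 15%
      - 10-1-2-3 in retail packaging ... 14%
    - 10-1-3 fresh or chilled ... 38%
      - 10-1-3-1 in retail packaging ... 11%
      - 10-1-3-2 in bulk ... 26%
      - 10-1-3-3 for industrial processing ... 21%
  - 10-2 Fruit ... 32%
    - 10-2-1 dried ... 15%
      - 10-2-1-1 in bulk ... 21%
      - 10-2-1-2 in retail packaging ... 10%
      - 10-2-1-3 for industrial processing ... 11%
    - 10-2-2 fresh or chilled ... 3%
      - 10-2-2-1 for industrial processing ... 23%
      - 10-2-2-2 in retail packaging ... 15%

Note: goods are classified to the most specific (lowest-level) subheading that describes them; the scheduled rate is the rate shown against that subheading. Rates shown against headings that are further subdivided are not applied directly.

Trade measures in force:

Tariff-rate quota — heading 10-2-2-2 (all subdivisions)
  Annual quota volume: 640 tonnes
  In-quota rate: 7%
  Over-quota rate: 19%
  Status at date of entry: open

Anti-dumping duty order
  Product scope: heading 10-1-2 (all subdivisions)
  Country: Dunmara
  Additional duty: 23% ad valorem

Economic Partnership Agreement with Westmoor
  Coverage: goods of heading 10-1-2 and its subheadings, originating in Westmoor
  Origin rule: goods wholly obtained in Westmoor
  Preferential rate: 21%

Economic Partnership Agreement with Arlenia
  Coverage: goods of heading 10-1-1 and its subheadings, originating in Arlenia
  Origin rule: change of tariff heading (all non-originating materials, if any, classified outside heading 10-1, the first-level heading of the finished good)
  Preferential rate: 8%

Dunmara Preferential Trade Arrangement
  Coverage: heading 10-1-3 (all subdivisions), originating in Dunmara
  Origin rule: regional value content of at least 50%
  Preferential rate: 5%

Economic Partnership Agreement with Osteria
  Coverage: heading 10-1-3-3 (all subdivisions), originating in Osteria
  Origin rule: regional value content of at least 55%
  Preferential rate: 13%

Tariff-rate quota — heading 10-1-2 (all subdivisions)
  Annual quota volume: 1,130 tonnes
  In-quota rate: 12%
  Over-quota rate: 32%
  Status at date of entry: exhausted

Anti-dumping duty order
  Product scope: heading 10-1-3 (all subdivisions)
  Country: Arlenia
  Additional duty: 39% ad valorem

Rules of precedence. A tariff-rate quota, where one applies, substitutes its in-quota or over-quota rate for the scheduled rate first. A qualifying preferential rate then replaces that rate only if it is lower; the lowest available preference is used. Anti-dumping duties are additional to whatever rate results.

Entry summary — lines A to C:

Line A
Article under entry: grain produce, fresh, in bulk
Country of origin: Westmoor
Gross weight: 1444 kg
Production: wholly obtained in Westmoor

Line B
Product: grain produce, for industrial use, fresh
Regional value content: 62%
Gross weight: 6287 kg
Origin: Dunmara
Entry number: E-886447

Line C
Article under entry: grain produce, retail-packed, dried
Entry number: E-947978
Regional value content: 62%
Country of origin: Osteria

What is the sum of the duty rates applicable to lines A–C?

Line A: grain → 10-1; fresh → 10-1-3; in bulk → 10-1-3-2. Scheduled 26%. Westmoor agreement on 10-1-2: 10-1-3-2 not covered. → 26%.
Line B: grain → 10-1; fresh → 10-1-3; for industrial use → 10-1-3-3. Scheduled 21%. Dunmara agreement on 10-1-3: RVC ≥ 50% → 5% available; preferential 5%. → 5%.
Line C: grain → 10-1; dried → 10-1-1; retail-packed → 10-1-1-1. Scheduled 2%. Osteria agreement on 10-1-3-3: 10-1-1-1 not covered. → 2%.
Sum: 26% + 5% + 2% = 33%.

33%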